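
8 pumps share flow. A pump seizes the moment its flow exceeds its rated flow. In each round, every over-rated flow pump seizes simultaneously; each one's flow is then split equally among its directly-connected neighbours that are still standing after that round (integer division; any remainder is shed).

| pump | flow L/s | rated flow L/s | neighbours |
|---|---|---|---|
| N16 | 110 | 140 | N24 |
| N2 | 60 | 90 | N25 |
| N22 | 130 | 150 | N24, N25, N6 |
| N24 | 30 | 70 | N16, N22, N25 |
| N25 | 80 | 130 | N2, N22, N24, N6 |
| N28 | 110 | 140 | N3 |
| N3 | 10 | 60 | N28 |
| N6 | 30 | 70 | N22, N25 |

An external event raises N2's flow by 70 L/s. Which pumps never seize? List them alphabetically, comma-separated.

N28, N3

Round 1 — N2 at 130 > 90. N2 seizes.
  N2 sheds 130 L/s to N25: 130 each.
    N25: 80+130 = 210 > 130
Round 2 — N25 seizes.
  N25 sheds 210 L/s to N22, N24, N6: 70 each.
    N22: 130+70 = 200 > 150
    N24: 30+70 = 100 > 70
    N6: 30+70 = 100 > 70
Round 3 — N22, N24, N6 seize.
  N22 sheds 200 L/s: no online neighbours, lost.
  N24 sheds 100 L/s to N16: 100 each.
    N16: 110+100 = 210 > 140
  N6 sheds 100 L/s: no online neighbours, lost.
Round 4 — N16 seizes.
  N16 sheds 210 L/s: no online neighbours, lost.
No further seizures.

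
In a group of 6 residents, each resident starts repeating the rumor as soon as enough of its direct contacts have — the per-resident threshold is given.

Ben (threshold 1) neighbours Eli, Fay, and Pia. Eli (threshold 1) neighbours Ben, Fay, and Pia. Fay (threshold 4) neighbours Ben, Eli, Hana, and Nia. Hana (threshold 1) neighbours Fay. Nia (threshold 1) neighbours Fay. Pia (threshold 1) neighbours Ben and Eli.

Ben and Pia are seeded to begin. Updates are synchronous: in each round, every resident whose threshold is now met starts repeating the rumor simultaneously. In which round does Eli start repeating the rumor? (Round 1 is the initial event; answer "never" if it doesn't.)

Round 1 — Ben, Pia start repeating the rumor (initial).
Round 2 — checking thresholds:
  Eli: 2 of 3 neighbours ≥ 1, starts repeating the rumor.
  Fay: 1 of 4 neighbours < 4, not yet.
Round 3 — no new spreads; cascade stops.

2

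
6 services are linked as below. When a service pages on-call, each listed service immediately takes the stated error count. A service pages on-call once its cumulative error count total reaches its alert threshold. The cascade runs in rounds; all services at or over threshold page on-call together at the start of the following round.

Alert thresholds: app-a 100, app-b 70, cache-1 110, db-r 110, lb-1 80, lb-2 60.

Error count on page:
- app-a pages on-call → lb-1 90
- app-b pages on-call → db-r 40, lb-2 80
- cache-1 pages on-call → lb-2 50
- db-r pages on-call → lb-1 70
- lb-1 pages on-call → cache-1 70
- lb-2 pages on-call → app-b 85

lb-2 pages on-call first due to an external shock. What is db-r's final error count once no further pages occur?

Round 1 — lb-2 pages on-call (initial).
  app-b: +85 → 85 ≥ 70
Round 2 — app-b pages on-call.
  db-r: +40 → 40 < 110
No further pages.

40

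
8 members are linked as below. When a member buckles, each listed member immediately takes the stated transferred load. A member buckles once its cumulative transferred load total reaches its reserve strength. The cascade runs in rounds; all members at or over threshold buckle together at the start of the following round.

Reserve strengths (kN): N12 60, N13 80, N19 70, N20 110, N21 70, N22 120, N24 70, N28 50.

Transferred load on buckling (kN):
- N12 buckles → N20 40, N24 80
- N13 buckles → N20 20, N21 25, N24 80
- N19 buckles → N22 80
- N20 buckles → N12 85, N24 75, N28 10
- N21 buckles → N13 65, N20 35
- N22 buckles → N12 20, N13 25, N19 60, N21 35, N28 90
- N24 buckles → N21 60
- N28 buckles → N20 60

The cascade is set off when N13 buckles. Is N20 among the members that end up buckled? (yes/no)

no

Round 1 — N13 buckles (initial).
  N20: +20 → 20 < 110
  N21: +25 → 25 < 70
  N24: +80 → 80 ≥ 70
Round 2 — N24 buckles.
  N21: +60 → 85 ≥ 70
Round 3 — N21 buckles.
  N20: +35 → 55 < 110
No further bucklings.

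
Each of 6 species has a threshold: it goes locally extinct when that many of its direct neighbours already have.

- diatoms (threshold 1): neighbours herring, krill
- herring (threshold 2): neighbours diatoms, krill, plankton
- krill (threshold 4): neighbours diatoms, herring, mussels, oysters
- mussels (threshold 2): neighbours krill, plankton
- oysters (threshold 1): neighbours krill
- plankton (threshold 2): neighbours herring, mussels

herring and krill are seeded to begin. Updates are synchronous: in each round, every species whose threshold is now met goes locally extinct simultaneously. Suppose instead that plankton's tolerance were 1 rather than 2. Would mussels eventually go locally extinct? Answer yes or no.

yes

With plankton's tolerance at 1:
Round 1 — herring, krill go locally extinct (initial).
Round 2 — checking thresholds:
  diatoms: 2 of 2 neighbours ≥ 1, goes locally extinct.
  mussels: 1 of 2 neighbours < 2, below threshold.
  oysters: 1 of 1 neighbours ≥ 1, goes locally extinct.
  plankton: 1 of 2 neighbours ≥ 1, goes locally extinct.
Round 3 — checking thresholds:
  mussels: 2 of 2 neighbours ≥ 2, goes locally extinct.
Round 4 — no new extinctions; cascade stops.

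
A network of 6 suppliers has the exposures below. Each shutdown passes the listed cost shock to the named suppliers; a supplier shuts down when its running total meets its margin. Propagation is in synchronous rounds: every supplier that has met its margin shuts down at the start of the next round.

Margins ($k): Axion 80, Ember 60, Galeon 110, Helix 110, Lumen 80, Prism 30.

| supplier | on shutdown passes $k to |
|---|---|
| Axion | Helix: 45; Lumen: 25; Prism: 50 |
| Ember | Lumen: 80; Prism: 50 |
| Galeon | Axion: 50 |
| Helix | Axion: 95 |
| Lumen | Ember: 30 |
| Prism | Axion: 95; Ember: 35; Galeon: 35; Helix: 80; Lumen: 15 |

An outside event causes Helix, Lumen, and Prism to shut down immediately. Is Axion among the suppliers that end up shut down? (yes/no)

Round 1 — Helix, Lumen, Prism shut down (initial).
  Axion: +95+95 → 190 ≥ 80
  Ember: +30+35 → 65 ≥ 60
  Galeon: +35 → 35 < 110
Round 2 — Axion, Ember shut down.
No further shutdowns.

yes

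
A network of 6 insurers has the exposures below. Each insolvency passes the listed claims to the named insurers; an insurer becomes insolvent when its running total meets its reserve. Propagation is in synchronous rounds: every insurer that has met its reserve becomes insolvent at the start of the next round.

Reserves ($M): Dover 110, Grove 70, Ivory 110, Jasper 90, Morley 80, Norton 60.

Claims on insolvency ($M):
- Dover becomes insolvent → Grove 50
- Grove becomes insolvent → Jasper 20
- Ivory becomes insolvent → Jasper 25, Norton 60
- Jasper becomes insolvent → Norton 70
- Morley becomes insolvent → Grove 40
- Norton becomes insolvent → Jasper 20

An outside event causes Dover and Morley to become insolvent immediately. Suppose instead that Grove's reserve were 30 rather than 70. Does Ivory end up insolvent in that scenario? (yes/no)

With Grove's reserve at 30:
Round 1 — Dover, Morley become insolvent (initial).
  Grove: +50+40 → 90 ≥ 30
Round 2 — Grove becomes insolvent.
  Jasper: +20 → 20 < 90
No further insolvencies.

no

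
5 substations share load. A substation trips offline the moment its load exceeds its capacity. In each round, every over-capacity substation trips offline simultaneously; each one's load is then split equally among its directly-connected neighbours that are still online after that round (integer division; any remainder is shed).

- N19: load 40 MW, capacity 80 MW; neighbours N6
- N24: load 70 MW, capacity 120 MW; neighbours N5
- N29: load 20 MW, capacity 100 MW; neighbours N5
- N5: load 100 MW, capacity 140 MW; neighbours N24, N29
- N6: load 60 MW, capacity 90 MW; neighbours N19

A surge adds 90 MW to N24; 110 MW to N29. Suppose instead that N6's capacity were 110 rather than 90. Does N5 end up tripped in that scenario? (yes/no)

With N6's capacity at 110:
Round 1 — N24 at 160 > 120; N29 at 130 > 100. N24, N29 trip offline.
  N24 sheds 160 MW to N5: 160 each.
    N5: 100+160 = 260 > 140
  N29 sheds 130 MW to N5: 130 each.
    N5: 260+130 = 390 > 140
Round 2 — N5 trips offline.
  N5 sheds 390 MW: no online neighbours, lost.
No further trips.

yes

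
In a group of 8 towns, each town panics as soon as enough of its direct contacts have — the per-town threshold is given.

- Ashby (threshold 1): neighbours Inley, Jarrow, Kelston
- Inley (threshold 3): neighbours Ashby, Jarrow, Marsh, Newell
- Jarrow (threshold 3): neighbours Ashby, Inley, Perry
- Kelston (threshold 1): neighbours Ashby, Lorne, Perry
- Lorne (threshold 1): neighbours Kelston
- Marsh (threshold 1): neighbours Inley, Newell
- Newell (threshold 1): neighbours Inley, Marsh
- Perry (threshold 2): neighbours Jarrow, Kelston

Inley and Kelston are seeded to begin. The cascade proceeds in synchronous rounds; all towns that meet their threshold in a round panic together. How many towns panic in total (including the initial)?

6

Round 1 — Inley, Kelston panic (initial).
Round 2 — checking thresholds:
  Ashby: 2 of 3 neighbours ≥ 1, panics.
  Jarrow: 1 of 3 neighbours < 3, holds.
  Lorne: 1 of 1 neighbours ≥ 1, panics.
  Marsh: 1 of 2 neighbours ≥ 1, panics.
  Newell: 1 of 2 neighbours ≥ 1, panics.
  Perry: 1 of 2 neighbours < 2, holds.
Round 3 — no new panics; cascade stops.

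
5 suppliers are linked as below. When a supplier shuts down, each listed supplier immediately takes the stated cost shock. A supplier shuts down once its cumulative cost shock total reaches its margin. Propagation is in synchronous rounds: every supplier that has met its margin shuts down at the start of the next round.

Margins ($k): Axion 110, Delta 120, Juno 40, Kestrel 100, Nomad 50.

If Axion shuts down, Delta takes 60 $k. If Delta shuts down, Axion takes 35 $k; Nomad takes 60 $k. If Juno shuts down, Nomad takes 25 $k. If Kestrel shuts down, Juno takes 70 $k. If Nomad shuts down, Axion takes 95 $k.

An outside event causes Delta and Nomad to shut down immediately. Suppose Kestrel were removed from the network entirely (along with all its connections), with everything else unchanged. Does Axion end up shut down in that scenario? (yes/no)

yes

With Kestrel removed:
Round 1 — Delta, Nomad shut down (initial).
  Axion: +35+95 → 130 ≥ 110
Round 2 — Axion shuts down.
No further shutdowns.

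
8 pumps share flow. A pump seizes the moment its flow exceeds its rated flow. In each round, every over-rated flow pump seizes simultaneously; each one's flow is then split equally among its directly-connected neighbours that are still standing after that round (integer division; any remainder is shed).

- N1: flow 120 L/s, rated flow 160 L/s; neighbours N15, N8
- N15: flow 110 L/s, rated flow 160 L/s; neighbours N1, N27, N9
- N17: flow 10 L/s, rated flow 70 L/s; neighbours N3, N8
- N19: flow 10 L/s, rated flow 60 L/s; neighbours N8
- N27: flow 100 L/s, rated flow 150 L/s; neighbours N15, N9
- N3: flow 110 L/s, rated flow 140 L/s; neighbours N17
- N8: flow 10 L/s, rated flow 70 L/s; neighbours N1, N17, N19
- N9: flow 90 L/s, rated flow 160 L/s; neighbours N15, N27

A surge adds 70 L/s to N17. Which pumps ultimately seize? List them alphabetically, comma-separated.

Round 1 — N17 at 80 > 70. N17 seizes.
  N17 sheds 80 L/s to N3, N8: 40 each.
    N3: 110+40 = 150 > 140
    N8: 10+40 = 50 ≤ 70
Round 2 — N3 seizes.
  N3 sheds 150 L/s: no online neighbours, lost.
No further seizures.

N17, N3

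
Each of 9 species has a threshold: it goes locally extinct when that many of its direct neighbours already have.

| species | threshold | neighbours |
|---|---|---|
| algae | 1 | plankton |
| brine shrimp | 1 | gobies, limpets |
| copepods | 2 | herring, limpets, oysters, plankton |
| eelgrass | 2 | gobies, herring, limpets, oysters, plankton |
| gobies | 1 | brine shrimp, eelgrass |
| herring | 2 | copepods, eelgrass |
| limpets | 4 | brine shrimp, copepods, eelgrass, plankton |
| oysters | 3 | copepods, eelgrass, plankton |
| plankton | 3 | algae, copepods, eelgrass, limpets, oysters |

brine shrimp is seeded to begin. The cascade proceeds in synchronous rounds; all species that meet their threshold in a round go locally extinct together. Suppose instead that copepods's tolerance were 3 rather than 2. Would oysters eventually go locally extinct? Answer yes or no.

With copepods's tolerance at 3:
Round 1 — brine shrimp goes locally extinct (initial).
Round 2 — checking thresholds:
  gobies: 1 of 2 neighbours ≥ 1, goes locally extinct.
  limpets: 1 of 4 neighbours < 4, below threshold.
Round 3 — no new extinctions; cascade stops.

no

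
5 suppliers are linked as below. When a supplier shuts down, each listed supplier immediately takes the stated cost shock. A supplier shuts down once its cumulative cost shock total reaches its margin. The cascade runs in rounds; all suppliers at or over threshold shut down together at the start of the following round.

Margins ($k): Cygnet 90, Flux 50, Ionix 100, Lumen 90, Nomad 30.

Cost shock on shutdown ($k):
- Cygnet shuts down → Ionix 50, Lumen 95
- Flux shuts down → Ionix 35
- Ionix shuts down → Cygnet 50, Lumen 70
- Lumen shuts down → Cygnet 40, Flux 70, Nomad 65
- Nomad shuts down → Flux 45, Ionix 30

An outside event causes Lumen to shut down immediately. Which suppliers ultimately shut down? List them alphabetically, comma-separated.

Flux, Lumen, Nomad

Round 1 — Lumen shuts down (initial).
  Cygnet: +40 → 40 < 90
  Flux: +70 → 70 ≥ 50
  Nomad: +65 → 65 ≥ 30
Round 2 — Flux, Nomad shut down.
  Ionix: +35+30 → 65 < 100
No further shutdowns.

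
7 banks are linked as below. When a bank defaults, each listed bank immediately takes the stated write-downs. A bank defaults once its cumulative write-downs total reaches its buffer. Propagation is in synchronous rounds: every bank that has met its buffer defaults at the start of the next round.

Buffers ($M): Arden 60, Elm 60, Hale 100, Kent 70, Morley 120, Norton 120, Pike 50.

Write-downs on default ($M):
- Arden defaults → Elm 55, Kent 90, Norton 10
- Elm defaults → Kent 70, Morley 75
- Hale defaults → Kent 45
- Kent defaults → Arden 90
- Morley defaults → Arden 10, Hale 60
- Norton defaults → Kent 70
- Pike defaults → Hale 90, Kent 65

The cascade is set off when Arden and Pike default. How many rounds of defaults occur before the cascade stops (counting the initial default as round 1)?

2

Round 1 — Arden, Pike default (initial).
  Elm: +55 → 55 < 60
  Hale: +90 → 90 < 100
  Kent: +90+65 → 155 ≥ 70
  Norton: +10 → 10 < 120
Round 2 — Kent defaults.
No further defaults.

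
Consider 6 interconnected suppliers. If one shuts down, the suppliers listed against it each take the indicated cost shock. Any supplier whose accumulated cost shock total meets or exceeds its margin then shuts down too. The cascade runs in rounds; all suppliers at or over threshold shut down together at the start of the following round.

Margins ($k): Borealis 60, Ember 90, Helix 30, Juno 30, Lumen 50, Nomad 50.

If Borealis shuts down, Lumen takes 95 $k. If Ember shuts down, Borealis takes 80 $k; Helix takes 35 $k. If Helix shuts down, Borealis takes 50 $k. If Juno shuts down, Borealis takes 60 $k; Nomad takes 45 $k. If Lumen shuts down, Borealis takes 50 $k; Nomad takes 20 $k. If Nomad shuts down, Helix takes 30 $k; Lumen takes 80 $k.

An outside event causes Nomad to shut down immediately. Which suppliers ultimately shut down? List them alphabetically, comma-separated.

Borealis, Helix, Lumen, Nomad

Round 1 — Nomad shuts down (initial).
  Helix: +30 → 30 ≥ 30
  Lumen: +80 → 80 ≥ 50
Round 2 — Helix, Lumen shut down.
  Borealis: +50+50 → 100 ≥ 60
Round 3 — Borealis shuts down.
No further shutdowns.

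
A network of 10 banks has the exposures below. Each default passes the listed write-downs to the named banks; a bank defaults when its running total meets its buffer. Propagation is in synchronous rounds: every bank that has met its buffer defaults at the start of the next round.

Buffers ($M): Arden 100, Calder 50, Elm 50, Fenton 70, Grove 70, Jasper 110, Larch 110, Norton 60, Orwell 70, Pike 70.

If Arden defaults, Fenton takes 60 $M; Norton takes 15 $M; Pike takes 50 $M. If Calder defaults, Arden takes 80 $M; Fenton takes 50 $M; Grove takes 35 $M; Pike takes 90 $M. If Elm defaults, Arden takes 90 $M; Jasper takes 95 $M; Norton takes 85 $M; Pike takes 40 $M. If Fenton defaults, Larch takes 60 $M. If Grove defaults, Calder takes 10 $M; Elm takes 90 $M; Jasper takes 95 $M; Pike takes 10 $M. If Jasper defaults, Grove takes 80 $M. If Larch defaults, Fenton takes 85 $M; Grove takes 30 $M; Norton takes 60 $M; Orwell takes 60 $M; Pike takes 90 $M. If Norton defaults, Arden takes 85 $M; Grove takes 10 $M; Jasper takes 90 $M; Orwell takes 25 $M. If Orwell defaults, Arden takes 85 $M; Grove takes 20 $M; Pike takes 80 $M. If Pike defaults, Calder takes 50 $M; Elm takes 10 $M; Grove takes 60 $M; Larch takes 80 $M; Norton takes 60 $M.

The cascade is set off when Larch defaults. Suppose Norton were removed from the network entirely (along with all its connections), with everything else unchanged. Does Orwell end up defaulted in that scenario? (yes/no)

With Norton removed:
Round 1 — Larch defaults (initial).
  Fenton: +85 → 85 ≥ 70
  Grove: +30 → 30 < 70
  Orwell: +60 → 60 < 70
  Pike: +90 → 90 ≥ 70
Round 2 — Fenton, Pike default.
  Calder: +50 → 50 ≥ 50
  Elm: +10 → 10 < 50
  Grove: +60 → 90 ≥ 70
Round 3 — Calder, Grove default.
  Arden: +80 → 80 < 100
  Elm: +90 → 100 ≥ 50
  Jasper: +95 → 95 < 110
Round 4 — Elm defaults.
  Arden: +90 → 170 ≥ 100
  Jasper: +95 → 190 ≥ 110
Round 5 — Arden, Jasper default.
No further defaults.

no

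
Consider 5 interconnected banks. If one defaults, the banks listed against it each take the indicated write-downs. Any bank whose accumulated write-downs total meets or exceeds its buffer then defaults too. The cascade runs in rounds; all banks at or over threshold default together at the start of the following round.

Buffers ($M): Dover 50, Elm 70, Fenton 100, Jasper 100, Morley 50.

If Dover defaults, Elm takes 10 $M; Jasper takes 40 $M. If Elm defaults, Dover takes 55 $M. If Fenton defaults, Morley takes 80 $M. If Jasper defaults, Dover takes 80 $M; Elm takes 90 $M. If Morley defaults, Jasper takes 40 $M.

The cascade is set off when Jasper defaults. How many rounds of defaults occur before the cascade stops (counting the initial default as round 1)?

2

Round 1 — Jasper defaults (initial).
  Dover: +80 → 80 ≥ 50
  Elm: +90 → 90 ≥ 70
Round 2 — Dover, Elm default.
No further defaults.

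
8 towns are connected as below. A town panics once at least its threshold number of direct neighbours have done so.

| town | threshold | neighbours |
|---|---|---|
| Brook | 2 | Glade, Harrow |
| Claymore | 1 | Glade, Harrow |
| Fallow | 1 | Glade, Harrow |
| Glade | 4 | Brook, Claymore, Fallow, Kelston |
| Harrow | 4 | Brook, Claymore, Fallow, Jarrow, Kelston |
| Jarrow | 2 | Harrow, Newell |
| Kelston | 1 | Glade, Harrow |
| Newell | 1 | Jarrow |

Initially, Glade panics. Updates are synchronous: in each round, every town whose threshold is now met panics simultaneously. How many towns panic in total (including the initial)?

4

Round 1 — Glade panics (initial).
Round 2 — checking thresholds:
  Brook: 1 of 2 neighbours < 2, not yet.
  Claymore: 1 of 2 neighbours ≥ 1, panics.
  Fallow: 1 of 2 neighbours ≥ 1, panics.
  Kelston: 1 of 2 neighbours ≥ 1, panics.
Round 3 — no new panics; cascade stops.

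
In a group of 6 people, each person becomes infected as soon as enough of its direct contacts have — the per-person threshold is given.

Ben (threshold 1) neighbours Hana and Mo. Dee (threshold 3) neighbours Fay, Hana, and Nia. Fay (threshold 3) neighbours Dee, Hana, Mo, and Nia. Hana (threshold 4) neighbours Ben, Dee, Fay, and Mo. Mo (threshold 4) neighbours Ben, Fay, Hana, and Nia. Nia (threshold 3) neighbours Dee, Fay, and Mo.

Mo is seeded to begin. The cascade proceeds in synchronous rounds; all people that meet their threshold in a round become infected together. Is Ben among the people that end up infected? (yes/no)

yes

Round 1 — Mo becomes infected (initial).
Round 2 — checking thresholds:
  Ben: 1 of 2 neighbours ≥ 1, becomes infected.
  Fay: 1 of 4 neighbours < 3, holds.
  Hana: 1 of 4 neighbours < 4, holds.
  Nia: 1 of 3 neighbours < 3, holds.
Round 3 — no new infections; cascade stops.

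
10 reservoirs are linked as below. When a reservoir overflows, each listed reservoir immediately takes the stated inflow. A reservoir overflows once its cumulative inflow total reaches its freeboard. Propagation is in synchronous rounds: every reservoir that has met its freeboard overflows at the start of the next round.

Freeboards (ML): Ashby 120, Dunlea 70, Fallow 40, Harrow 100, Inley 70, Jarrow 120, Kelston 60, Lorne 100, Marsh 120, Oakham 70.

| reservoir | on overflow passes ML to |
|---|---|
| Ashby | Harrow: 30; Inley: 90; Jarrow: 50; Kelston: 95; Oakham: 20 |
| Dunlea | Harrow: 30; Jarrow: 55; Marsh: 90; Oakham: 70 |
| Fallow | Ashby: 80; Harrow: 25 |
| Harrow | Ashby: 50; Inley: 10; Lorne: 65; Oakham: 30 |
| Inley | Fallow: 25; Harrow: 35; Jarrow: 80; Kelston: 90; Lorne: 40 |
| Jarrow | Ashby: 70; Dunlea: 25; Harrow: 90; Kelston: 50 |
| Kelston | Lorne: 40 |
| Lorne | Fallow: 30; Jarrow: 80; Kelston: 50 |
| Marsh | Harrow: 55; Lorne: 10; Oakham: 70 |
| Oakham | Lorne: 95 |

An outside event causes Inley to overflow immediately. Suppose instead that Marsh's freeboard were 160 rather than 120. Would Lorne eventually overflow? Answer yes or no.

With Marsh's freeboard at 160:
Round 1 — Inley overflows (initial).
  Fallow: +25 → 25 < 40
  Harrow: +35 → 35 < 100
  Jarrow: +80 → 80 < 120
  Kelston: +90 → 90 ≥ 60
  Lorne: +40 → 40 < 100
Round 2 — Kelston overflows.
  Lorne: +40 → 80 < 100
No further overflows.

no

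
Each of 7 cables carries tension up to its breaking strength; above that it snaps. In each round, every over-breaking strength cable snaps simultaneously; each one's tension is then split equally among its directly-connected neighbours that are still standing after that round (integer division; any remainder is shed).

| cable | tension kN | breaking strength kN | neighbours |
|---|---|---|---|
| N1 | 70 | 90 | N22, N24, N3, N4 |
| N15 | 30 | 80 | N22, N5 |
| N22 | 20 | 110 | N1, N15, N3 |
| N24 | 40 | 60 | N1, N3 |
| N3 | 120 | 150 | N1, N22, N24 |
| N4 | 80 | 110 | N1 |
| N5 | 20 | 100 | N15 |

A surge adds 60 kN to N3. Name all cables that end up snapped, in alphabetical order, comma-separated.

Round 1 — N3 at 180 > 150. N3 snaps.
  N3 sheds 180 kN to N1, N22, N24: 60 each.
    N1: 70+60 = 130 > 90
    N22: 20+60 = 80 ≤ 110
    N24: 40+60 = 100 > 60
Round 2 — N1, N24 snap.
  N1 sheds 130 kN to N22, N4: 65 each.
    N22: 80+65 = 145 > 110
    N4: 80+65 = 145 > 110
  N24 sheds 100 kN: no online neighbours, lost.
Round 3 — N22, N4 snap.
  N22 sheds 145 kN to N15: 145 each.
    N15: 30+145 = 175 > 80
  N4 sheds 145 kN: no online neighbours, lost.
Round 4 — N15 snaps.
  N15 sheds 175 kN to N5: 175 each.
    N5: 20+175 = 195 > 100
Round 5 — N5 snaps.
  N5 sheds 195 kN: no online neighbours, lost.
No further breaks.

N1, N15, N22, N24, N3, N4, N5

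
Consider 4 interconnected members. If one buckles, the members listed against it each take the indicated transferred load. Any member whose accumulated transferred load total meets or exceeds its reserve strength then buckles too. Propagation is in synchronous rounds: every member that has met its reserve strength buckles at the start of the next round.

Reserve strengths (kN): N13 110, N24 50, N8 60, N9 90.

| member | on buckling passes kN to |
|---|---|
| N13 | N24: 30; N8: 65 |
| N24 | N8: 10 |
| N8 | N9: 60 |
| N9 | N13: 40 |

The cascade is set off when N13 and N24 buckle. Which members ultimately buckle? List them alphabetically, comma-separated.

N13, N24, N8

Round 1 — N13, N24 buckle (initial).
  N8: +65+10 → 75 ≥ 60
Round 2 — N8 buckles.
  N9: +60 → 60 < 90
No further bucklings.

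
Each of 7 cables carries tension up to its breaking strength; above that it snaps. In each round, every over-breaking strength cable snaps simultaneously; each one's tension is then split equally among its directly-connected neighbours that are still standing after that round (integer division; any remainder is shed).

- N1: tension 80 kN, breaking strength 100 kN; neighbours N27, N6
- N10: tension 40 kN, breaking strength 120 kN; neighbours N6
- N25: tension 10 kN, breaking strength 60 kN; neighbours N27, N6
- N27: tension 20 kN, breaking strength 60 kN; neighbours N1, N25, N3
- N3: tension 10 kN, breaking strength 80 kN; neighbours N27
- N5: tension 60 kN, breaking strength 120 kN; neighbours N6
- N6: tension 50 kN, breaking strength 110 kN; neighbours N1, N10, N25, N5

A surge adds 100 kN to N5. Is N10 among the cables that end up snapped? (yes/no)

no

Round 1 — N5 at 160 > 120. N5 snaps.
  N5 sheds 160 kN to N6: 160 each.
    N6: 50+160 = 210 > 110
Round 2 — N6 snaps.
  N6 sheds 210 kN to N1, N10, N25: 70 each.
    N1: 80+70 = 150 > 100
    N10: 40+70 = 110 ≤ 120
    N25: 10+70 = 80 > 60
Round 3 — N1, N25 snap.
  N1 sheds 150 kN to N27: 150 each.
    N27: 20+150 = 170 > 60
  N25 sheds 80 kN to N27: 80 each.
    N27: 170+80 = 250 > 60
Round 4 — N27 snaps.
  N27 sheds 250 kN to N3: 250 each.
    N3: 10+250 = 260 > 80
Round 5 — N3 snaps.
  N3 sheds 260 kN: no online neighbours, lost.
No further breaks.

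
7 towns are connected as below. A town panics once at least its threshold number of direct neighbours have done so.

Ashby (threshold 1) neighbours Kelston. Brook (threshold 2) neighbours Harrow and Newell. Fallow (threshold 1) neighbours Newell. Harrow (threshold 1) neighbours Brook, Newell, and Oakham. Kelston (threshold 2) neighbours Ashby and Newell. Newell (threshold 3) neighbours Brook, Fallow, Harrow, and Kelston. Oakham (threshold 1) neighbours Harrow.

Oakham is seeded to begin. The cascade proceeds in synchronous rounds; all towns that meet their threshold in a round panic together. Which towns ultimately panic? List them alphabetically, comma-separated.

Round 1 — Oakham panics (initial).
Round 2 — checking thresholds:
  Harrow: 1 of 3 neighbours ≥ 1, panics.
Round 3 — no new panics; cascade stops.

Harrow, Oakham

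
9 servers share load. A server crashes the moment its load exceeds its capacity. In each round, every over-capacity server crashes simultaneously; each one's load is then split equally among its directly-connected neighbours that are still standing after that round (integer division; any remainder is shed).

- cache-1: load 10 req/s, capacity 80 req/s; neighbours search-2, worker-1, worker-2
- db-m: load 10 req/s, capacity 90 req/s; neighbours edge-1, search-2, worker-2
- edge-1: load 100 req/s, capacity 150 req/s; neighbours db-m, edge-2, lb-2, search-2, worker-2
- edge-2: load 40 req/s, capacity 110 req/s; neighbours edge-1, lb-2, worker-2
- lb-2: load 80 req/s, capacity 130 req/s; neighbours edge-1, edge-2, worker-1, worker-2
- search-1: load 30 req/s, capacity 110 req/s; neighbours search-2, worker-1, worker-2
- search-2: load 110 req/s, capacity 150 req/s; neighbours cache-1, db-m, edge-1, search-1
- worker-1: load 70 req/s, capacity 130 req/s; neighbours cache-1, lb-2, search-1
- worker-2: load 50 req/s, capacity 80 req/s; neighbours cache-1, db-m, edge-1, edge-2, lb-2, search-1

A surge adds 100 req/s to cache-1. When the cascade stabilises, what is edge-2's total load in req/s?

Round 1 — cache-1 at 110 > 80. cache-1 crashes.
  cache-1 sheds 110 req/s to search-2, worker-1, worker-2: 36 each (2 lost).
    search-2: 110+36 = 146 ≤ 150
    worker-1: 70+36 = 106 ≤ 130
    worker-2: 50+36 = 86 > 80
Round 2 — worker-2 crashes.
  worker-2 sheds 86 req/s to db-m, edge-1, edge-2, lb-2, search-1: 17 each (1 lost).
    db-m: 10+17 = 27 ≤ 90
    edge-1: 100+17 = 117 ≤ 150
    edge-2: 40+17 = 57 ≤ 110
    lb-2: 80+17 = 97 ≤ 130
    search-1: 30+17 = 47 ≤ 110
No further crashes.

57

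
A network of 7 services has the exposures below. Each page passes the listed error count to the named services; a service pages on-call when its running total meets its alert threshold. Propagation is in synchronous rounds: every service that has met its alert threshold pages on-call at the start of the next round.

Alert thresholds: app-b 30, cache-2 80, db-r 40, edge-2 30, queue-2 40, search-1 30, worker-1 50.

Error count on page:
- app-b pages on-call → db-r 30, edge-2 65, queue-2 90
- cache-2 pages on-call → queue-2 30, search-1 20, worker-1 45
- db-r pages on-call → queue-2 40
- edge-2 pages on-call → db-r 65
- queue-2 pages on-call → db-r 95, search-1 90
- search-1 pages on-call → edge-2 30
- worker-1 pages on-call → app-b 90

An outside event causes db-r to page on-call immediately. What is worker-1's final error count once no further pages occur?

0

Round 1 — db-r pages on-call (initial).
  queue-2: +40 → 40 ≥ 40
Round 2 — queue-2 pages on-call.
  search-1: +90 → 90 ≥ 30
Round 3 — search-1 pages on-call.
  edge-2: +30 → 30 ≥ 30
Round 4 — edge-2 pages on-call.
No further pages.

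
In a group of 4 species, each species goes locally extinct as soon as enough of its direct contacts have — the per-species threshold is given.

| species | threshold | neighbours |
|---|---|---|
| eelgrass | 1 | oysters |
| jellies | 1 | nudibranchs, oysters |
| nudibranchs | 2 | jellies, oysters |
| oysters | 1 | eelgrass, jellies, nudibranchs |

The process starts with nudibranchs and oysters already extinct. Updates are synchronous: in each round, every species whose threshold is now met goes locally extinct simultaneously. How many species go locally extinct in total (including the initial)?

Round 1 — nudibranchs, oysters go locally extinct (initial).
Round 2 — checking thresholds:
  eelgrass: 1 of 1 neighbours ≥ 1, goes locally extinct.
  jellies: 2 of 2 neighbours ≥ 1, goes locally extinct.
Round 3 — no new extinctions; cascade stops.

4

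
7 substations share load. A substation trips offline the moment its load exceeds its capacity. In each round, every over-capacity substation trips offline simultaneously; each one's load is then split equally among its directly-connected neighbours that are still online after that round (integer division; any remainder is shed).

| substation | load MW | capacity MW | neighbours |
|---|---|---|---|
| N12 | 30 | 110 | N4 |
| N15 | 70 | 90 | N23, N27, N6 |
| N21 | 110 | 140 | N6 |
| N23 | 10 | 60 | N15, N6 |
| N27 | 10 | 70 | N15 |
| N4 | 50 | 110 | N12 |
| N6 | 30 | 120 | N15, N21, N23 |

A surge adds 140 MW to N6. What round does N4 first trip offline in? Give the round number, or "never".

never

Round 1 — N6 at 170 > 120. N6 trips offline.
  N6 sheds 170 MW to N15, N21, N23: 56 each (2 lost).
    N15: 70+56 = 126 > 90
    N21: 110+56 = 166 > 140
    N23: 10+56 = 66 > 60
Round 2 — N15, N21, N23 trip offline.
  N15 sheds 126 MW to N27: 126 each.
    N27: 10+126 = 136 > 70
  N21 sheds 166 MW: no online neighbours, lost.
  N23 sheds 66 MW: no online neighbours, lost.
Round 3 — N27 trips offline.
  N27 sheds 136 MW: no online neighbours, lost.
No further trips.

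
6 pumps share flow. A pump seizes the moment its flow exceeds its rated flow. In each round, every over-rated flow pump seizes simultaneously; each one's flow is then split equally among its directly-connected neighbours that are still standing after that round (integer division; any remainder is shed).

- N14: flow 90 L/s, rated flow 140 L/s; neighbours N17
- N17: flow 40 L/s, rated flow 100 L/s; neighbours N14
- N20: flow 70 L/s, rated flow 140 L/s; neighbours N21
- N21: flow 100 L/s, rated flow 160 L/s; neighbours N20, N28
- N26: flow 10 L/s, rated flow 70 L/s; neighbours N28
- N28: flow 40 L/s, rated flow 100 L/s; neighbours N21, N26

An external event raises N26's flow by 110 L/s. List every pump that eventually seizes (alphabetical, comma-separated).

Round 1 — N26 at 120 > 70. N26 seizes.
  N26 sheds 120 L/s to N28: 120 each.
    N28: 40+120 = 160 > 100
Round 2 — N28 seizes.
  N28 sheds 160 L/s to N21: 160 each.
    N21: 100+160 = 260 > 160
Round 3 — N21 seizes.
  N21 sheds 260 L/s to N20: 260 each.
    N20: 70+260 = 330 > 140
Round 4 — N20 seizes.
  N20 sheds 330 L/s: no online neighbours, lost.
No further seizures.

N20, N21, N26, N28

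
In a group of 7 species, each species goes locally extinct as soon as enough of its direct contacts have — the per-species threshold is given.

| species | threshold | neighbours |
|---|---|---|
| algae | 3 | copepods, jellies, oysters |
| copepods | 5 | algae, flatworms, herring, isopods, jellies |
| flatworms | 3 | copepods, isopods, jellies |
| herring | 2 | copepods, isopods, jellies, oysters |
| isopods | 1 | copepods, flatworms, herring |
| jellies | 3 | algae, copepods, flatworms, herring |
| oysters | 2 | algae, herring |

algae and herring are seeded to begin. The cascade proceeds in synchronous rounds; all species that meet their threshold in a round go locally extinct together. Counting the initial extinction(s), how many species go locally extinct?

4

Round 1 — algae, herring go locally extinct (initial).
Round 2 — checking thresholds:
  copepods: 2 of 5 neighbours < 5, below threshold.
  isopods: 1 of 3 neighbours ≥ 1, goes locally extinct.
  jellies: 2 of 4 neighbours < 3, below threshold.
  oysters: 2 of 2 neighbours ≥ 2, goes locally extinct.
Round 3 — no new extinctions; cascade stops.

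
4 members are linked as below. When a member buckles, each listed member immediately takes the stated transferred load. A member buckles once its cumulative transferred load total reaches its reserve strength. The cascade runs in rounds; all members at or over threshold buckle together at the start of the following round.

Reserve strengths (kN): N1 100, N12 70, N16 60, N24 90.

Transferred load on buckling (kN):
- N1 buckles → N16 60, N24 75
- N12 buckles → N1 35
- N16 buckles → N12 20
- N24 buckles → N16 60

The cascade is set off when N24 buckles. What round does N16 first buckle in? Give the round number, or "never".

2

Round 1 — N24 buckles (initial).
  N16: +60 → 60 ≥ 60
Round 2 — N16 buckles.
  N12: +20 → 20 < 70
No further bucklings.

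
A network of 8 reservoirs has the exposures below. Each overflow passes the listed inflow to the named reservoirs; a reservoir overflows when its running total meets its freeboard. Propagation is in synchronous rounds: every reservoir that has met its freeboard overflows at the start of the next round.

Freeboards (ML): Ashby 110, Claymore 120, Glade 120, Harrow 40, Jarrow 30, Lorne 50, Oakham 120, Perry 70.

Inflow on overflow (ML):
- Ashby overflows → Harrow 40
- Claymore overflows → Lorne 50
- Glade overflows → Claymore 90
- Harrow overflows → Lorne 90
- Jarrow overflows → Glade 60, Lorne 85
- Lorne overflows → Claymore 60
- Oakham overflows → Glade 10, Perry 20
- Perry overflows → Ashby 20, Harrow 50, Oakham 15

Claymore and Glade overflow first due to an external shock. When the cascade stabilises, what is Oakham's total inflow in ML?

0

Round 1 — Claymore, Glade overflow (initial).
  Lorne: +50 → 50 ≥ 50
Round 2 — Lorne overflows.
No further overflows.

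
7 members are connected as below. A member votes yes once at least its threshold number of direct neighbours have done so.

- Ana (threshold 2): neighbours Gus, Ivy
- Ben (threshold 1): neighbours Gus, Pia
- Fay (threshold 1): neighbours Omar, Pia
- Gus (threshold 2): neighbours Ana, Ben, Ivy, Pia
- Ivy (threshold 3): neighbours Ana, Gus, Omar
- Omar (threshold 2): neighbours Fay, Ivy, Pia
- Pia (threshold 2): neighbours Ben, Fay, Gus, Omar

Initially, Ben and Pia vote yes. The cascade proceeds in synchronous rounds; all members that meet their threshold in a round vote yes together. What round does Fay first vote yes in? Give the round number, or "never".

Round 1 — Ben, Pia vote yes (initial).
Round 2 — checking thresholds:
  Fay: 1 of 2 neighbours ≥ 1, votes yes.
  Gus: 2 of 4 neighbours ≥ 2, votes yes.
  Omar: 1 of 3 neighbours < 2, not yet.
Round 3 — checking thresholds:
  Ana: 1 of 2 neighbours < 2, not yet.
  Ivy: 1 of 3 neighbours < 3, not yet.
  Omar: 2 of 3 neighbours ≥ 2, votes yes.
Round 4 — no new yes votes; cascade stops.

2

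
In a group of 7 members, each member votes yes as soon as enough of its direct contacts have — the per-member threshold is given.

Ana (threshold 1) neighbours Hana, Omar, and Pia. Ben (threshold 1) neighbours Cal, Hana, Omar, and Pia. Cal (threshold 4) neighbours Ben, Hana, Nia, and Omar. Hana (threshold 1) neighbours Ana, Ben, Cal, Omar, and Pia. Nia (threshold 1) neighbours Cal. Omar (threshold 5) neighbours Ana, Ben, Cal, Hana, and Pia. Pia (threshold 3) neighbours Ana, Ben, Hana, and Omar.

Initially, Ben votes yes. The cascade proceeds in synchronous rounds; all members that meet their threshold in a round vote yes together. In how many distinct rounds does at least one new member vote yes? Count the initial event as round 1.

4

Round 1 — Ben votes yes (initial).
Round 2 — checking thresholds:
  Cal: 1 of 4 neighbours < 4, below threshold.
  Hana: 1 of 5 neighbours ≥ 1, votes yes.
  Omar: 1 of 5 neighbours < 5, below threshold.
  Pia: 1 of 4 neighbours < 3, below threshold.
Round 3 — checking thresholds:
  Ana: 1 of 3 neighbours ≥ 1, votes yes.
  Cal: 2 of 4 neighbours < 4, below threshold.
  Omar: 2 of 5 neighbours < 5, below threshold.
  Pia: 2 of 4 neighbours < 3, below threshold.
Round 4 — checking thresholds:
  Cal: 2 of 4 neighbours < 4, below threshold.
  Omar: 3 of 5 neighbours < 5, below threshold.
  Pia: 3 of 4 neighbours ≥ 3, votes yes.
Round 5 — no new yes votes; cascade stops.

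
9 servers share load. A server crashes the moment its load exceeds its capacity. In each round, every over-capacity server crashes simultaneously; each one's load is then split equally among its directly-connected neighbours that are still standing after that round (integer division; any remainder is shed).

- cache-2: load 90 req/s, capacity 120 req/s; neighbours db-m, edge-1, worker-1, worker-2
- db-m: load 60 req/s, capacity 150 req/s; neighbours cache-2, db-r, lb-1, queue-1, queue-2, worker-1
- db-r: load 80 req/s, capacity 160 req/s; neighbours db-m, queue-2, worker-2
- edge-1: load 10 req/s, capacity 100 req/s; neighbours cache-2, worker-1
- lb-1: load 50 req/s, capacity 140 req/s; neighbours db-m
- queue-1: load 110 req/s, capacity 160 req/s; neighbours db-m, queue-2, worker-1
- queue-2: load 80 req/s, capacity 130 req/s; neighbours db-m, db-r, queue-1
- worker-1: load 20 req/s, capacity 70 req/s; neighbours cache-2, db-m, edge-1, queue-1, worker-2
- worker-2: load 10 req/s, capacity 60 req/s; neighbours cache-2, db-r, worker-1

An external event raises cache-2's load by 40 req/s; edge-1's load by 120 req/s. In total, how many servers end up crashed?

Round 1 — cache-2 at 130 > 120; edge-1 at 130 > 100. cache-2, edge-1 crash.
  cache-2 sheds 130 req/s to db-m, worker-1, worker-2: 43 each (1 lost).
    db-m: 60+43 = 103 ≤ 150
    worker-1: 20+43 = 63 ≤ 70
    worker-2: 10+43 = 53 ≤ 60
  edge-1 sheds 130 req/s to worker-1: 130 each.
    worker-1: 63+130 = 193 > 70
Round 2 — worker-1 crashes.
  worker-1 sheds 193 req/s to db-m, queue-1, worker-2: 64 each (1 lost).
    db-m: 103+64 = 167 > 150
    queue-1: 110+64 = 174 > 160
    worker-2: 53+64 = 117 > 60
Round 3 — db-m, queue-1, worker-2 crash.
  db-m sheds 167 req/s to db-r, lb-1, queue-2: 55 each (2 lost).
    db-r: 80+55 = 135 ≤ 160
    lb-1: 50+55 = 105 ≤ 140
    queue-2: 80+55 = 135 > 130
  queue-1 sheds 174 req/s to queue-2: 174 each.
    queue-2: 135+174 = 309 > 130
  worker-2 sheds 117 req/s to db-r: 117 each.
    db-r: 135+117 = 252 > 160
Round 4 — db-r, queue-2 crash.
  db-r sheds 252 req/s: no online neighbours, lost.
  queue-2 sheds 309 req/s: no online neighbours, lost.
No further crashes.

8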